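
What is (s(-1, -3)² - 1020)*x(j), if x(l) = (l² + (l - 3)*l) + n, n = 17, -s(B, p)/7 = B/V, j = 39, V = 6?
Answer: -53943041/18 ≈ -2.9968e+6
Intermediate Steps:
s(B, p) = -7*B/6
x(l) = 17 + l² + l*(-3 + l) (x(l) = (l² + (l - 3)*l) + 17 = (l² + (-3 + l)*l) + 17 = (l² + l*(-3 + l)) + 17 = 17 + l² + l*(-3 + l))
(s(-1, -3)² - 1020)*x(j) = ((-7/6*(-1))² - 1020)*(17 - 3*39 + 2*39²) = ((7/6)² - 1020)*(17 - 117 + 2*1521) = (49/36 - 1020)*(17 - 117 + 3042) = -36671/36*2942 = -53943041/18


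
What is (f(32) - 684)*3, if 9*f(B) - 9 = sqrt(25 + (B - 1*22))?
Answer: -2049 + sqrt(35)/3 ≈ -2047.0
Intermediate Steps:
f(B) = 1 + sqrt(3 + B)/9 (f(B) = 1 + sqrt(25 + (B - 1*22))/9 = 1 + sqrt(25 + (B - 22))/9 = 1 + sqrt(25 + (-22 + B))/9 = 1 + sqrt(3 + B)/9)
(f(32) - 684)*3 = ((1 + sqrt(3 + 32)/9) - 684)*3 = ((1 + sqrt(35)/9) - 684)*3 = (-683 + sqrt(35)/9)*3 = -2049 + sqrt(35)/3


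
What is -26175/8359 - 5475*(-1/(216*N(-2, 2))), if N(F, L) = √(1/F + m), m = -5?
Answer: -26175/8359 - 1825*I*√22/792 ≈ -3.1314 - 10.808*I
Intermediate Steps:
N(F, L) = √(-5 + 1/F) (N(F, L) = √(1/F - 5) = √(-5 + 1/F))
-26175/8359 - 5475*(-1/(216*N(-2, 2))) = -26175/8359 - 5475*(-1/(216*√(-5 + 1/(-2)))) = -26175*1/8359 - 5475*(-1/(216*√(-5 - ½))) = -26175/8359 - 5475*I*√22/2376 = -26175/8359 - 1825*I*√22/792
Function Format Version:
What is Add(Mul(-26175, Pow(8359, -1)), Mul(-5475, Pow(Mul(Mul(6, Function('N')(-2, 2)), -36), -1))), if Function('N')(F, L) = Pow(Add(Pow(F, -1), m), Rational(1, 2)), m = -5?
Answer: Add(Rational(-26175, 8359), Mul(Rational(-1825, 792), I, Pow(22, Rational(1, 2)))) ≈ Add(-3.1314, Mul(-10.808, I))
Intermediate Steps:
Function('N')(F, L) = Pow(Add(-5, Pow(F, -1)), Rational(1, 2)) (Function('N')(F, L) = Pow(Add(Pow(F, -1), -5), Rational(1, 2)) = Pow(Add(-5, Pow(F, -1)), Rational(1, 2)))
Add(Mul(-26175, Pow(8359, -1)), Mul(-5475, Pow(Mul(Mul(6, Function('N')(-2, 2)), -36), -1))) = Add(Mul(-26175, Pow(8359, -1)), Mul(-5475, Pow(Mul(Mul(6, Pow(Add(-5, Pow(-2, -1)), Rational(1, 2))), -36), -1))) = Add(Mul(-26175, Rational(1, 8359)), Mul(-5475, Pow(Mul(Mul(6, Pow(Add(-5, Rational(-1, 2)), Rational(1, 2))), -36), -1))) = Add(Rational(-26175, 8359), Mul(-5475, Pow(Mul(Mul(6, Pow(Rational(-11, 2), Rational(1, 2))), -36), -1))) = Add(Rational(-26175, 8359), Mul(-5475, Pow(Mul(Mul(6, Mul(Rational(1, 2), I, Pow(22, Rational(1, 2)))), -36), -1))) = Add(Rational(-26175, 8359), Mul(-5475, Pow(Mul(Mul(3, I, Pow(22, Rational(1, 2))), -36), -1))) = Add(Rational(-26175, 8359), Mul(-5475, Pow(Mul(-108, I, Pow(22, Rational(1, 2))), -1))) = Add(Rational(-26175, 8359), Mul(-5475, Mul(Rational(1, 2376), I, Pow(22, Rational(1, 2))))) = Add(Rational(-26175, 8359), Mul(Rational(-1825, 792), I, Pow(22, Rational(1, 2))))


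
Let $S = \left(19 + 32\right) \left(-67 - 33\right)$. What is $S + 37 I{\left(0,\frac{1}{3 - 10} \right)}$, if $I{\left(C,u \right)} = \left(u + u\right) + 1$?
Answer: $- \frac{35515}{7} \approx -5073.6$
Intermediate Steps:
$S = -5100$ ($S = 51 \left(-100\right) = -5100$)
$I{\left(C,u \right)} = 1 + 2 u$ ($I{\left(C,u \right)} = 2 u + 1 = 1 + 2 u$)
$S + 37 I{\left(0,\frac{1}{3 - 10} \right)} = -5100 + 37 \left(1 + \frac{2}{3 - 10}\right) = -5100 + 37 \left(1 + \frac{2}{-7}\right) = -5100 + 37 \left(1 + 2 \left(- \frac{1}{7}\right)\right) = -5100 + 37 \left(1 - \frac{2}{7}\right) = -5100 + 37 \cdot \frac{5}{7} = -5100 + \frac{185}{7} = - \frac{35515}{7}$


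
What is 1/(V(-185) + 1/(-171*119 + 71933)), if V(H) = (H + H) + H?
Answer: -51584/28629119 ≈ -0.0018018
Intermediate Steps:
V(H) = 3*H (V(H) = 2*H + H = 3*H)
1/(V(-185) + 1/(-171*119 + 71933)) = 1/(3*(-185) + 1/(-171*119 + 71933)) = 1/(-555 + 1/(-20349 + 71933)) = 1/(-555 + 1/51584) = 1/(-28629119/51584) = -51584/28629119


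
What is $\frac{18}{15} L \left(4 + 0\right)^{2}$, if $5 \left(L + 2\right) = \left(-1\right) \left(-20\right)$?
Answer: $\frac{192}{5} \approx 38.4$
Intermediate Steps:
$L = 2$ ($L = -2 + \frac{\left(-1\right) \left(-20\right)}{5} = -2 + \frac{1}{5} \cdot 20 = -2 + 4 = 2$)
$\frac{18}{15} L \left(4 + 0\right)^{2} = \frac{18}{15} \cdot 2 \left(4 + 0\right)^{2} = 18 \cdot \frac{1}{15} \cdot 2 \cdot 4^{2} = \frac{6}{5} \cdot 2 \cdot 16 = \frac{12}{5} \cdot 16 = \frac{192}{5}$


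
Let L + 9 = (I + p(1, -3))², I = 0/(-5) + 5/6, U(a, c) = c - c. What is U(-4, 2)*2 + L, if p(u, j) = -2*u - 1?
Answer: -155/36 ≈ -4.3056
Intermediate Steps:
U(a, c) = 0
p(u, j) = -1 - 2*u
I = ⅚ (I = 0*(-⅕) + 5*(⅙) = 0 + ⅚ = ⅚ ≈ 0.83333)
L = -155/36 (L = -9 + (⅚ + (-1 - 2*1))² = -9 + (⅚ + (-1 - 2))² = -9 + (⅚ - 3)² = -9 + (-13/6)² = -9 + 169/36 = -155/36 ≈ -4.3056)
U(-4, 2)*2 + L = 0*2 - 155/36 = 0 - 155/36 = -155/36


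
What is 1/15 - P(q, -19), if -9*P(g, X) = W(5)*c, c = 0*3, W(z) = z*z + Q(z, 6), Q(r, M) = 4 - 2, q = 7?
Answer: 1/15 ≈ 0.066667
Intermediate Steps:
Q(r, M) = 2
W(z) = 2 + z**2 (W(z) = z*z + 2 = z**2 + 2 = 2 + z**2)
c = 0
P(g, X) = 0 (P(g, X) = -(2 + 5**2)*0/9 = -(2 + 25)*0/9 = -3*0 = -1/9*0 = 0)
1/15 - P(q, -19) = 1/15 - 1*0 = 1/15 + 0 = 1/15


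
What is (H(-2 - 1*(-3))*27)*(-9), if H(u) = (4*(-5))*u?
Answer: 4860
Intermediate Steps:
H(u) = -20*u
(H(-2 - 1*(-3))*27)*(-9) = (-20*(-2 - 1*(-3))*27)*(-9) = (-20*(-2 + 3)*27)*(-9) = (-20*1*27)*(-9) = -20*27*(-9) = -540*(-9) = 4860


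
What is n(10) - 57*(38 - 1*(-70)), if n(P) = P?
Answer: -6146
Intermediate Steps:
n(10) - 57*(38 - 1*(-70)) = 10 - 57*(38 - 1*(-70)) = 10 - 57*(38 + 70) = 10 - 57*108 = 10 - 6156 = -6146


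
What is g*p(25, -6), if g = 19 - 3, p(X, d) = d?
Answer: -96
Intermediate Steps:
g = 16
g*p(25, -6) = 16*(-6) = -96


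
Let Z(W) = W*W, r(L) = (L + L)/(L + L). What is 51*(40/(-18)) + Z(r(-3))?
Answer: -337/3 ≈ -112.33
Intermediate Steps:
r(L) = 1 (r(L) = (2*L)/((2*L)) = (2*L)*(1/(2*L)) = 1)
Z(W) = W²
51*(40/(-18)) + Z(r(-3)) = 51*(40/(-18)) + 1² = 51*(40*(-1/18)) + 1 = 51*(-20/9) + 1 = -340/3 + 1 = -337/3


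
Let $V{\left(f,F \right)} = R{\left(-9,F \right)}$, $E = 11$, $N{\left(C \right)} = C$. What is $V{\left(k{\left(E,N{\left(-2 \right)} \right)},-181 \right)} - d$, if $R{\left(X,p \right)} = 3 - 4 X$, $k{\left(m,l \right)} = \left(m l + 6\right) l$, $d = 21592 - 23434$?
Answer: $1881$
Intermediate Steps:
$d = -1842$ ($d = 21592 - 23434 = -1842$)
$k{\left(m,l \right)} = l \left(6 + l m\right)$ ($k{\left(m,l \right)} = \left(l m + 6\right) l = \left(6 + l m\right) l = l \left(6 + l m\right)$)
$V{\left(f,F \right)} = 39$ ($V{\left(f,F \right)} = 3 - -36 = 3 + 36 = 39$)
$V{\left(k{\left(E,N{\left(-2 \right)} \right)},-181 \right)} - d = 39 - -1842 = 39 + 1842 = 1881$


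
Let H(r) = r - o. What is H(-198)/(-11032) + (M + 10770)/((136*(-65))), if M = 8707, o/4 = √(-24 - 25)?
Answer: -26639993/12190360 + I/394 ≈ -2.1853 + 0.0025381*I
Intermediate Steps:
o = 28*I (o = 4*√(-24 - 25) = 4*√(-49) = 4*(7*I) = 28*I ≈ 28.0*I)
H(r) = r - 28*I
H(-198)/(-11032) + (M + 10770)/((136*(-65))) = (-198 - 28*I)/(-11032) + (8707 + 10770)/((136*(-65))) = (-198 - 28*I)*(-1/11032) + 19477/(-8840) = (99/5516 + I/394) + 19477*(-1/8840) = (99/5516 + I/394) - 19477/8840 = -26639993/12190360 + I/394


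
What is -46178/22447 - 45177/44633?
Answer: -3075150793/1001876951 ≈ -3.0694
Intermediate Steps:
-46178/22447 - 45177/44633 = -3075150793/1001876951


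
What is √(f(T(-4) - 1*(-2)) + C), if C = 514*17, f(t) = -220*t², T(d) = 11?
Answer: I*√28442 ≈ 168.65*I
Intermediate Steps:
C = 8738
√(f(T(-4) - 1*(-2)) + C) = √(-220*(11 - 1*(-2))² + 8738) = √(-220*(11 + 2)² + 8738) = √(-220*13² + 8738) = √(-220*169 + 8738) = √(-37180 + 8738) = √(-28442) = I*√28442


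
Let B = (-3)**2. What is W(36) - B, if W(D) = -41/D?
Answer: -365/36 ≈ -10.139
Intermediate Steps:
B = 9
W(36) - B = -41/36 - 1*9 = -41*1/36 - 9 = -41/36 - 9 = -365/36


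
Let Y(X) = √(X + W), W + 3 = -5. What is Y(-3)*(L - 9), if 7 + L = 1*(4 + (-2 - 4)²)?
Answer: 24*I*√11 ≈ 79.599*I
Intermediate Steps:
W = -8 (W = -3 - 5 = -8)
Y(X) = √(-8 + X) (Y(X) = √(X - 8) = √(-8 + X))
L = 33 (L = -7 + 1*(4 + (-2 - 4)²) = -7 + 1*(4 + (-6)²) = -7 + 1*(4 + 36) = -7 + 1*40 = -7 + 40 = 33)
Y(-3)*(L - 9) = √(-8 - 3)*(33 - 9) = √(-11)*24 = (I*√11)*24 = 24*I*√11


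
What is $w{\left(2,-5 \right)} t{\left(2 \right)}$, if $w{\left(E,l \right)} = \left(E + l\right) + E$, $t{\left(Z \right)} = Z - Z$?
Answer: $0$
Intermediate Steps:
$t{\left(Z \right)} = 0$
$w{\left(E,l \right)} = l + 2 E$
$w{\left(2,-5 \right)} t{\left(2 \right)} = \left(-5 + 2 \cdot 2\right) 0 = \left(-5 + 4\right) 0 = \left(-1\right) 0 = 0$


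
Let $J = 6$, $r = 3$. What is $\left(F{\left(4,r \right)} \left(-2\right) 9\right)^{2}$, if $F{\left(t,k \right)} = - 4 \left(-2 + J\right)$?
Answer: $82944$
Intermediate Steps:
$F{\left(t,k \right)} = -16$ ($F{\left(t,k \right)} = - 4 \left(-2 + 6\right) = \left(-4\right) 4 = -16$)
$\left(F{\left(4,r \right)} \left(-2\right) 9\right)^{2} = \left(\left(-16\right) \left(-2\right) 9\right)^{2} = \left(32 \cdot 9\right)^{2} = 288^{2} = 82944$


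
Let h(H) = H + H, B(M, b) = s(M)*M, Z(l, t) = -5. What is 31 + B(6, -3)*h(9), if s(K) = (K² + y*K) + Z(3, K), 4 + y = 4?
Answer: 3379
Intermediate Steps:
y = 0 (y = -4 + 4 = 0)
s(K) = -5 + K² (s(K) = (K² + 0*K) - 5 = (K² + 0) - 5 = K² - 5 = -5 + K²)
B(M, b) = M*(-5 + M²) (B(M, b) = (-5 + M²)*M = M*(-5 + M²))
h(H) = 2*H
31 + B(6, -3)*h(9) = 31 + (6*(-5 + 6²))*(2*9) = 31 + (6*(-5 + 36))*18 = 31 + (6*31)*18 = 31 + 186*18 = 31 + 3348 = 3379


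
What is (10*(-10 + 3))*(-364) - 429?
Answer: 25051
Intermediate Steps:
(10*(-10 + 3))*(-364) - 429 = (10*(-7))*(-364) - 429 = -70*(-364) - 429 = 25480 - 429 = 25051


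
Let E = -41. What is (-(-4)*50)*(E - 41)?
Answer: -16400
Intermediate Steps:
(-(-4)*50)*(E - 41) = (-(-4)*50)*(-41 - 41) = -4*(-50)*(-82) = 200*(-82) = -16400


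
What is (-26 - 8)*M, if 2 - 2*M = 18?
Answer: 272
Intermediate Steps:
M = -8 (M = 1 - ½*18 = 1 - 9 = -8)
(-26 - 8)*M = (-26 - 8)*(-8) = -34*(-8) = 272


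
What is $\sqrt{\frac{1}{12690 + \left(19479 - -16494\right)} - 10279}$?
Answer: $\frac{8 i \sqrt{42259673738}}{16221} \approx 101.39 i$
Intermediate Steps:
$\sqrt{\frac{1}{12690 + \left(19479 - -16494\right)} - 10279} = \sqrt{\frac{1}{12690 + \left(19479 + 16494\right)} - 10279} = \sqrt{\frac{1}{12690 + 35973} - 10279} = \sqrt{\frac{1}{48663} - 10279} = \sqrt{- \frac{500206976}{48663}} = \frac{8 i \sqrt{42259673738}}{16221}$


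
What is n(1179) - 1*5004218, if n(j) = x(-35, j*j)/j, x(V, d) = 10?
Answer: -5899973012/1179 ≈ -5.0042e+6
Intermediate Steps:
n(j) = 10/j
n(1179) - 1*5004218 = 10/1179 - 1*5004218 = 10*(1/1179) - 5004218 = 10/1179 - 5004218 = -5899973012/1179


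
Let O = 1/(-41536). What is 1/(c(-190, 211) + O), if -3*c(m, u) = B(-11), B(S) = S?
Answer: 124608/456893 ≈ 0.27273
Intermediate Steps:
c(m, u) = 11/3 (c(m, u) = -⅓*(-11) = 11/3)
O = -1/41536 ≈ -2.4076e-5
1/(c(-190, 211) + O) = 1/(11/3 - 1/41536) = 1/(456893/124608) = 124608/456893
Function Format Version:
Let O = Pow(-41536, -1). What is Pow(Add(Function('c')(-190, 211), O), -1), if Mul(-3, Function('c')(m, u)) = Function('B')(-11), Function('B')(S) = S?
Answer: Rational(124608, 456893) ≈ 0.27273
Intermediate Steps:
Function('c')(m, u) = Rational(11, 3) (Function('c')(m, u) = Mul(Rational(-1, 3), -11) = Rational(11, 3))
O = Rational(-1, 41536) ≈ -2.4076e-5
Pow(Add(Function('c')(-190, 211), O), -1) = Pow(Add(Rational(11, 3), Rational(-1, 41536)), -1) = Pow(Rational(456893, 124608), -1) = Rational(124608, 456893)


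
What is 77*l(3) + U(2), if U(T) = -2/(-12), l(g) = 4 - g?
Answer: 463/6 ≈ 77.167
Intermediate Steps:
U(T) = ⅙ (U(T) = -2*(-1/12) = ⅙)
77*l(3) + U(2) = 77*(4 - 1*3) + ⅙ = 77*(4 - 3) + ⅙ = 77*1 + ⅙ = 77 + ⅙ = 463/6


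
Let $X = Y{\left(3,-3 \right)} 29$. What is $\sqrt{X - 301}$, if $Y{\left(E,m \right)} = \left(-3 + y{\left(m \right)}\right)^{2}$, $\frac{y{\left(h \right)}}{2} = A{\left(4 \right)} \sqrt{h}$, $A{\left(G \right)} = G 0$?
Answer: $2 i \sqrt{10} \approx 6.3246 i$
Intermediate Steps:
$A{\left(G \right)} = 0$
$y{\left(h \right)} = 0$ ($y{\left(h \right)} = 2 \cdot 0 \sqrt{h} = 2 \cdot 0 = 0$)
$Y{\left(E,m \right)} = 9$ ($Y{\left(E,m \right)} = \left(-3 + 0\right)^{2} = \left(-3\right)^{2} = 9$)
$X = 261$ ($X = 9 \cdot 29 = 261$)
$\sqrt{X - 301} = \sqrt{261 - 301} = \sqrt{-40} = 2 i \sqrt{10}$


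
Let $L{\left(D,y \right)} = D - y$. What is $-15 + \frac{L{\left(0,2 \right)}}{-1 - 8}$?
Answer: $- \frac{133}{9} \approx -14.778$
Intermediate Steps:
$-15 + \frac{L{\left(0,2 \right)}}{-1 - 8} = -15 + \frac{0 - 2}{-1 - 8} = -15 + \frac{0 - 2}{-9} = -15 - - \frac{2}{9} = -15 + \frac{2}{9} = - \frac{133}{9}$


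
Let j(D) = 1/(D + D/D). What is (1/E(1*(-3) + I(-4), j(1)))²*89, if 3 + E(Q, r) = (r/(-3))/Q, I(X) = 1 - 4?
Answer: 115344/11449 ≈ 10.075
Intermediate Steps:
j(D) = 1/(1 + D) (j(D) = 1/(D + 1) = 1/(1 + D))
I(X) = -3
E(Q, r) = -3 - r/(3*Q) (E(Q, r) = -3 + (r/(-3))/Q = -3 + (r*(-⅓))/Q = -3 + (-r/3)/Q = -3 - r/(3*Q))
(1/E(1*(-3) + I(-4), j(1)))²*89 = (1/(-3 - 1/(3*(1 + 1)*(1*(-3) - 3))))²*89 = (1/(-3 - ⅓/(2*(-3 - 3))))²*89 = (1/(-3 - ⅓*½/(-6)))²*89 = (1/(-3 - ⅓*½*(-⅙)))²*89 = (1/(-3 + 1/36))²*89 = (1/(-107/36))²*89 = (-36/107)²*89 = (1296/11449)*89 = 115344/11449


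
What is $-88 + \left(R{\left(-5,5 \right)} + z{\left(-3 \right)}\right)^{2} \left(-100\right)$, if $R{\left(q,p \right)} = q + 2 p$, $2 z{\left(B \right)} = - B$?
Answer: $-4313$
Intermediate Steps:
$z{\left(B \right)} = - \frac{B}{2}$ ($z{\left(B \right)} = \frac{\left(-1\right) B}{2} = - \frac{B}{2}$)
$-88 + \left(R{\left(-5,5 \right)} + z{\left(-3 \right)}\right)^{2} \left(-100\right) = -88 + \left(\left(-5 + 2 \cdot 5\right) - - \frac{3}{2}\right)^{2} \left(-100\right) = -88 + \left(\left(-5 + 10\right) + \frac{3}{2}\right)^{2} \left(-100\right) = -88 + \left(5 + \frac{3}{2}\right)^{2} \left(-100\right) = -88 + \left(\frac{13}{2}\right)^{2} \left(-100\right) = -88 + \frac{169}{4} \left(-100\right) = -88 - 4225 = -4313$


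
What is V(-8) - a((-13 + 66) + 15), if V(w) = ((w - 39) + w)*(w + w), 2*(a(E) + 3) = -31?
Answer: 1797/2 ≈ 898.50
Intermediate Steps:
a(E) = -37/2 (a(E) = -3 + (1/2)*(-31) = -3 - 31/2 = -37/2)
V(w) = 2*w*(-39 + 2*w) (V(w) = ((-39 + w) + w)*(2*w) = (-39 + 2*w)*(2*w) = 2*w*(-39 + 2*w))
V(-8) - a((-13 + 66) + 15) = 2*(-8)*(-39 + 2*(-8)) - 1*(-37/2) = 2*(-8)*(-39 - 16) + 37/2 = 2*(-8)*(-55) + 37/2 = 880 + 37/2 = 1797/2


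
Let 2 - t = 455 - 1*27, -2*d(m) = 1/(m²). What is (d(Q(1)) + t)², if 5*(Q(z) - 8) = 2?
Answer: 2258867720209/12446784 ≈ 1.8148e+5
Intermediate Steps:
Q(z) = 42/5 (Q(z) = 8 + (⅕)*2 = 8 + ⅖ = 42/5)
d(m) = -1/(2*m²)
t = -426 (t = 2 - (455 - 1*27) = 2 - (455 - 27) = 2 - 1*428 = 2 - 428 = -426)
(d(Q(1)) + t)² = (-1/(2*(42/5)²) - 426)² = (-½*25/1764 - 426)² = (-25/3528 - 426)² = (-1502953/3528)² = 2258867720209/12446784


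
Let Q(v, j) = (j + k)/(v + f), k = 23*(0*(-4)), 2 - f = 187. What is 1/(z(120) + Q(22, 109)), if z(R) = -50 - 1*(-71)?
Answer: 163/3314 ≈ 0.049185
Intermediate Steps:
f = -185 (f = 2 - 1*187 = 2 - 187 = -185)
k = 0 (k = 23*0 = 0)
z(R) = 21 (z(R) = -50 + 71 = 21)
Q(v, j) = j/(-185 + v) (Q(v, j) = (j + 0)/(v - 185) = j/(-185 + v))
1/(z(120) + Q(22, 109)) = 1/(21 + 109/(-185 + 22)) = 1/(21 + 109/(-163)) = 1/(21 + 109*(-1/163)) = 1/(21 - 109/163) = 1/(3314/163) = 163/3314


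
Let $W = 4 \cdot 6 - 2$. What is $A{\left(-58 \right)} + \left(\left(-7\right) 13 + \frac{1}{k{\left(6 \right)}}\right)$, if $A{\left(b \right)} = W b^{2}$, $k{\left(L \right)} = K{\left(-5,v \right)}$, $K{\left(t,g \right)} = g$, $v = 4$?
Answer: $\frac{295669}{4} \approx 73917.0$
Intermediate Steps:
$k{\left(L \right)} = 4$
$W = 22$ ($W = 24 - 2 = 22$)
$A{\left(b \right)} = 22 b^{2}$
$A{\left(-58 \right)} + \left(\left(-7\right) 13 + \frac{1}{k{\left(6 \right)}}\right) = 22 \left(-58\right)^{2} + \left(\left(-7\right) 13 + \frac{1}{4}\right) = 22 \cdot 3364 + \left(-91 + \frac{1}{4}\right) = 74008 - \frac{363}{4} = \frac{295669}{4}$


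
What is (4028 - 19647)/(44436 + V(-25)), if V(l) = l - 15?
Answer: -15619/44396 ≈ -0.35181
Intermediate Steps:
V(l) = -15 + l
(4028 - 19647)/(44436 + V(-25)) = (4028 - 19647)/(44436 + (-15 - 25)) = -15619/(44436 - 40) = -15619/44396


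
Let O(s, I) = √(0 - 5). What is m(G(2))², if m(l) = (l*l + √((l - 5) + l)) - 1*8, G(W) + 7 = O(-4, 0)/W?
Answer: (-32 + (14 - I*√5)² + 4*√(-19 + I*√5))²/16 ≈ 1473.1 - 903.02*I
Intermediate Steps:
O(s, I) = I*√5 (O(s, I) = √(-5) = I*√5)
G(W) = -7 + I*√5/W (G(W) = -7 + (I*√5)/W = -7 + I*√5/W)
m(l) = -8 + l² + √(-5 + 2*l) (m(l) = (l² + √((-5 + l) + l)) - 8 = (l² + √(-5 + 2*l)) - 8 = -8 + l² + √(-5 + 2*l))
m(G(2))² = (-8 + (-7 + I*√5/2)² + √(-5 + 2*(-7 + I*√5/2)))² = (-8 + (-7 + I*√5/2)² + √(-5 + (-14 + I*√5)))² = (-8 + (-7 + I*√5/2)² + √(-19 + I*√5))² = (-8 + √(-19 + I*√5) + (-7 + I*√5/2)²)²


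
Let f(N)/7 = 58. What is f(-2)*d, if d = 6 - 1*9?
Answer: -1218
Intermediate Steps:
f(N) = 406 (f(N) = 7*58 = 406)
d = -3 (d = 6 - 9 = -3)
f(-2)*d = 406*(-3) = -1218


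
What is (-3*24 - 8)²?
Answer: 6400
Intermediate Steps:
(-3*24 - 8)² = (-72 - 8)² = (-80)² = 6400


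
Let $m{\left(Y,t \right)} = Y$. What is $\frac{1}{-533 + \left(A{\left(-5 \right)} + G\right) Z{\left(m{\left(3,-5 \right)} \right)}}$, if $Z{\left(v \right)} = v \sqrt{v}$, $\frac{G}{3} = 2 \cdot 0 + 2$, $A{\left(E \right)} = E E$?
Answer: $- \frac{533}{258142} - \frac{93 \sqrt{3}}{258142} \approx -0.0026888$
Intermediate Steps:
$A{\left(E \right)} = E^{2}$
$G = 6$ ($G = 3 \left(2 \cdot 0 + 2\right) = 3 \left(0 + 2\right) = 3 \cdot 2 = 6$)
$Z{\left(v \right)} = v^{\frac{3}{2}}$
$\frac{1}{-533 + \left(A{\left(-5 \right)} + G\right) Z{\left(m{\left(3,-5 \right)} \right)}} = \frac{1}{-533 + \left(\left(-5\right)^{2} + 6\right) 3^{\frac{3}{2}}} = \frac{1}{-533 + \left(25 + 6\right) 3 \sqrt{3}} = \frac{1}{-533 + 31 \cdot 3 \sqrt{3}} = \frac{1}{-533 + 93 \sqrt{3}}$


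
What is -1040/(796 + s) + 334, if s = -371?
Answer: 28182/85 ≈ 331.55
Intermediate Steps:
-1040/(796 + s) + 334 = -1040/(796 - 371) + 334 = -1040/425 + 334 = -1040*1/425 + 334 = -208/85 + 334 = 28182/85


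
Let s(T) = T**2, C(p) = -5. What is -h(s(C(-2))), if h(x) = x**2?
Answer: -625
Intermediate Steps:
-h(s(C(-2))) = -((-5)**2)**2 = -1*25**2 = -1*625 = -625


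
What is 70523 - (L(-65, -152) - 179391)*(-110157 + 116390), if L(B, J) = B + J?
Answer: 1119567187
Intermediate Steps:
70523 - (L(-65, -152) - 179391)*(-110157 + 116390) = 70523 - ((-65 - 152) - 179391)*(-110157 + 116390) = 70523 - (-217 - 179391)*6233 = 70523 - (-179608)*6233 = 70523 - 1*(-1119496664) = 70523 + 1119496664 = 1119567187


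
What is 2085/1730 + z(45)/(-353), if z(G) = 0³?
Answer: 417/346 ≈ 1.2052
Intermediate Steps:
z(G) = 0
2085/1730 + z(45)/(-353) = 2085/1730 + 0/(-353) = 2085*(1/1730) + 0*(-1/353) = 417/346 + 0 = 417/346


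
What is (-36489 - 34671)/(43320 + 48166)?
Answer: -35580/45743 ≈ -0.77782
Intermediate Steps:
(-36489 - 34671)/(43320 + 48166) = -71160/91486 = -71160*1/91486 = -35580/45743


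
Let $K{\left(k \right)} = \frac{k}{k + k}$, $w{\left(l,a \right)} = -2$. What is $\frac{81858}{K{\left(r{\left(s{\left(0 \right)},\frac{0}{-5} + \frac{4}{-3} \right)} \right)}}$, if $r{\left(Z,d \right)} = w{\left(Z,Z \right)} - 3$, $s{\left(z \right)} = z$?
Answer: $163716$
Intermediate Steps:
$r{\left(Z,d \right)} = -5$ ($r{\left(Z,d \right)} = -2 - 3 = -5$)
$K{\left(k \right)} = \frac{1}{2}$ ($K{\left(k \right)} = \frac{k}{2 k} = k \frac{1}{2 k} = \frac{1}{2}$)
$\frac{81858}{K{\left(r{\left(s{\left(0 \right)},\frac{0}{-5} + \frac{4}{-3} \right)} \right)}} = 81858 \frac{1}{\frac{1}{2}} = 81858 \cdot 2 = 163716$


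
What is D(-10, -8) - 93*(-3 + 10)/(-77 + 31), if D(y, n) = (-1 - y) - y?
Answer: 1525/46 ≈ 33.152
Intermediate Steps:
D(y, n) = -1 - 2*y
D(-10, -8) - 93*(-3 + 10)/(-77 + 31) = (-1 - 2*(-10)) - 93*(-3 + 10)/(-77 + 31) = (-1 + 20) - 651/(-46) = 19 - 651*(-1)/46 = 19 - 93*(-7/46) = 19 + 651/46 = 1525/46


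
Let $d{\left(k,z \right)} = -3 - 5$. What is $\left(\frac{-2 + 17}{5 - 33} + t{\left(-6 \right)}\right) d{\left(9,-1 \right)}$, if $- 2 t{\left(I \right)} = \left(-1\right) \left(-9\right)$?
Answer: $\frac{282}{7} \approx 40.286$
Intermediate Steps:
$t{\left(I \right)} = - \frac{9}{2}$ ($t{\left(I \right)} = - \frac{\left(-1\right) \left(-9\right)}{2} = \left(- \frac{1}{2}\right) 9 = - \frac{9}{2}$)
$d{\left(k,z \right)} = -8$
$\left(\frac{-2 + 17}{5 - 33} + t{\left(-6 \right)}\right) d{\left(9,-1 \right)} = \left(\frac{-2 + 17}{5 - 33} - \frac{9}{2}\right) \left(-8\right) = \left(\frac{15}{-28} - \frac{9}{2}\right) \left(-8\right) = \left(15 \left(- \frac{1}{28}\right) - \frac{9}{2}\right) \left(-8\right) = \left(- \frac{15}{28} - \frac{9}{2}\right) \left(-8\right) = \left(- \frac{141}{28}\right) \left(-8\right) = \frac{282}{7}$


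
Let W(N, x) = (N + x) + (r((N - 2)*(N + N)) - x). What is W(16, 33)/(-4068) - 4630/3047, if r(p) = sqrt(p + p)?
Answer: -4720898/3098799 - 2*sqrt(14)/1017 ≈ -1.5308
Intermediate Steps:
r(p) = sqrt(2)*sqrt(p) (r(p) = sqrt(2*p) = sqrt(2)*sqrt(p))
W(N, x) = N + 2*sqrt(N*(-2 + N)) (W(N, x) = (N + x) + (sqrt(2)*sqrt((N - 2)*(N + N)) - x) = (N + x) + (sqrt(2)*sqrt((-2 + N)*(2*N)) - x) = (N + x) + (sqrt(2)*sqrt(2*N*(-2 + N)) - x) = (N + x) + (sqrt(2)*(sqrt(2)*sqrt(N*(-2 + N))) - x) = (N + x) + (2*sqrt(N*(-2 + N)) - x) = (N + x) + (-x + 2*sqrt(N*(-2 + N))) = N + 2*sqrt(N*(-2 + N)))
W(16, 33)/(-4068) - 4630/3047 = (16 + 2*sqrt(16*(-2 + 16)))/(-4068) - 4630/3047 = (16 + 2*sqrt(16*14))*(-1/4068) - 4630*1/3047 = (16 + 2*sqrt(224))*(-1/4068) - 4630/3047 = (16 + 2*(4*sqrt(14)))*(-1/4068) - 4630/3047 = (16 + 8*sqrt(14))*(-1/4068) - 4630/3047 = (-4/1017 - 2*sqrt(14)/1017) - 4630/3047 = -4720898/3098799 - 2*sqrt(14)/1017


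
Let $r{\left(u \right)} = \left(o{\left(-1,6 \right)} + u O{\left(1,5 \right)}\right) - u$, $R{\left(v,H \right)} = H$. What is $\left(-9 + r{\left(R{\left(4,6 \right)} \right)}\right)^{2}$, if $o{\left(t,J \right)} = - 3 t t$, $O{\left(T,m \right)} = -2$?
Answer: $900$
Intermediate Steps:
$o{\left(t,J \right)} = - 3 t^{2}$
$r{\left(u \right)} = -3 - 3 u$ ($r{\left(u \right)} = \left(- 3 \left(-1\right)^{2} + u \left(-2\right)\right) - u = \left(\left(-3\right) 1 - 2 u\right) - u = \left(-3 - 2 u\right) - u = -3 - 3 u$)
$\left(-9 + r{\left(R{\left(4,6 \right)} \right)}\right)^{2} = \left(-9 - 21\right)^{2} = \left(-30\right)^{2} = 900$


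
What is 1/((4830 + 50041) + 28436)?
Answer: 1/83307 ≈ 1.2004e-5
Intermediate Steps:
1/((4830 + 50041) + 28436) = 1/(54871 + 28436) = 1/83307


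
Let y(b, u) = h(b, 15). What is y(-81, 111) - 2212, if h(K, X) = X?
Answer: -2197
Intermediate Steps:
y(b, u) = 15
y(-81, 111) - 2212 = 15 - 2212 = -2197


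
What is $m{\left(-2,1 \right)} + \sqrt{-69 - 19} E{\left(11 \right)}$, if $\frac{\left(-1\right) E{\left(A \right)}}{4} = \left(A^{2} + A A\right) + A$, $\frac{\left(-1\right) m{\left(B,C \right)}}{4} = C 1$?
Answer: $-4 - 2024 i \sqrt{22} \approx -4.0 - 9493.4 i$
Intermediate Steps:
$m{\left(B,C \right)} = - 4 C$ ($m{\left(B,C \right)} = - 4 C 1 = - 4 C$)
$E{\left(A \right)} = - 8 A^{2} - 4 A$ ($E{\left(A \right)} = - 4 \left(\left(A^{2} + A A\right) + A\right) = - 4 \left(\left(A^{2} + A^{2}\right) + A\right) = - 4 \left(2 A^{2} + A\right) = - 4 \left(A + 2 A^{2}\right) = - 8 A^{2} - 4 A$)
$m{\left(-2,1 \right)} + \sqrt{-69 - 19} E{\left(11 \right)} = \left(-4\right) 1 + \sqrt{-69 - 19} \left(\left(-4\right) 11 \left(1 + 2 \cdot 11\right)\right) = -4 + \sqrt{-88} \left(\left(-4\right) 11 \left(1 + 22\right)\right) = -4 + 2 i \sqrt{22} \left(\left(-4\right) 11 \cdot 23\right) = -4 + 2 i \sqrt{22} \left(-1012\right) = -4 - 2024 i \sqrt{22}$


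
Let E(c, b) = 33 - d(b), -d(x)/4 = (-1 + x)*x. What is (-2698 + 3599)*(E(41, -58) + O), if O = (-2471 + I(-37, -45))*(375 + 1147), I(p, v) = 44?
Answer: -3315835873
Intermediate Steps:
d(x) = -4*x*(-1 + x) (d(x) = -4*(-1 + x)*x = -4*x*(-1 + x))
O = -3693894 (O = (-2471 + 44)*(375 + 1147) = -2427*1522 = -3693894)
E(c, b) = 33 - 4*b*(1 - b)
(-2698 + 3599)*(E(41, -58) + O) = (-2698 + 3599)*((33 + 4*(-58)*(-1 - 58)) - 3693894) = 901*((33 + 4*(-58)*(-59)) - 3693894) = 901*((33 + 13688) - 3693894) = 901*(13721 - 3693894) = 901*(-3680173) = -3315835873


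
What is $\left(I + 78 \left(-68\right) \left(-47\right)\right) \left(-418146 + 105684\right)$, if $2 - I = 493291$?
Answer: $76241040462$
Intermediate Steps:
$I = -493289$ ($I = 2 - 493291 = -493289$)
$\left(I + 78 \left(-68\right) \left(-47\right)\right) \left(-418146 + 105684\right) = \left(-493289 + 78 \left(-68\right) \left(-47\right)\right) \left(-418146 + 105684\right) = \left(-493289 - -249288\right) \left(-312462\right) = \left(-493289 + 249288\right) \left(-312462\right) = \left(-244001\right) \left(-312462\right) = 76241040462$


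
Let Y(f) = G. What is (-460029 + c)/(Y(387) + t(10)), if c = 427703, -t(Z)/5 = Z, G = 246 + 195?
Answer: -32326/391 ≈ -82.675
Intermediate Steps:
G = 441
Y(f) = 441
t(Z) = -5*Z
(-460029 + c)/(Y(387) + t(10)) = (-460029 + 427703)/(441 - 5*10) = -32326/(441 - 50) = -32326/391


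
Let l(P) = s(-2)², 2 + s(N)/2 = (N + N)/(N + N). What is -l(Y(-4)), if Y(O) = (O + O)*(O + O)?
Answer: -4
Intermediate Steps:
s(N) = -2 (s(N) = -4 + 2*((N + N)/(N + N)) = -4 + 2*((2*N)/((2*N))) = -4 + 2*((2*N)*(1/(2*N))) = -4 + 2*1 = -4 + 2 = -2)
Y(O) = 4*O² (Y(O) = (2*O)*(2*O) = 4*O²)
l(P) = 4 (l(P) = (-2)² = 4)
-l(Y(-4)) = -1*4 = -4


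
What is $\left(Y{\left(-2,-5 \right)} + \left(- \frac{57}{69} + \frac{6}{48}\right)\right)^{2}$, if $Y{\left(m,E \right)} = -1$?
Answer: $\frac{97969}{33856} \approx 2.8937$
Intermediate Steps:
$\left(Y{\left(-2,-5 \right)} + \left(- \frac{57}{69} + \frac{6}{48}\right)\right)^{2} = \left(-1 + \left(- \frac{57}{69} + \frac{6}{48}\right)\right)^{2} = \left(-1 + \left(\left(-57\right) \frac{1}{69} + 6 \cdot \frac{1}{48}\right)\right)^{2} = \left(-1 + \left(- \frac{19}{23} + \frac{1}{8}\right)\right)^{2} = \left(-1 - \frac{129}{184}\right)^{2} = \left(- \frac{313}{184}\right)^{2} = \frac{97969}{33856}$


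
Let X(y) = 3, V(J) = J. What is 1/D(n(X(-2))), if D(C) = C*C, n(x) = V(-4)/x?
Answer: 9/16 ≈ 0.56250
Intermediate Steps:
n(x) = -4/x
D(C) = C**2
1/D(n(X(-2))) = 1/((-4/3)**2) = 1/(16/9) = 9/16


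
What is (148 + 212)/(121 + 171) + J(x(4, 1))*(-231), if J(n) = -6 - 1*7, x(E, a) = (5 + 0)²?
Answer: 219309/73 ≈ 3004.2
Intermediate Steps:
x(E, a) = 25 (x(E, a) = 5² = 25)
J(n) = -13 (J(n) = -6 - 7 = -13)
(148 + 212)/(121 + 171) + J(x(4, 1))*(-231) = (148 + 212)/(121 + 171) - 13*(-231) = 360/292 + 3003 = 360*(1/292) + 3003 = 90/73 + 3003 = 219309/73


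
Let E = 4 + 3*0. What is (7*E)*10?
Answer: 280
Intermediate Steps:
E = 4 (E = 4 + 0 = 4)
(7*E)*10 = (7*4)*10 = 28*10 = 280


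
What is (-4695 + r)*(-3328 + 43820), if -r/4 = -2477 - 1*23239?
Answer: 3975059148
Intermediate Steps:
r = 102864 (r = -4*(-2477 - 1*23239) = -4*(-2477 - 23239) = -4*(-25716) = 102864)
(-4695 + r)*(-3328 + 43820) = (-4695 + 102864)*(-3328 + 43820) = 98169*40492 = 3975059148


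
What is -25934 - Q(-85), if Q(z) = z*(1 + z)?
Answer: -33074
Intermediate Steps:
-25934 - Q(-85) = -25934 - (-85)*(1 - 85) = -25934 - (-85)*(-84) = -25934 - 1*7140 = -25934 - 7140 = -33074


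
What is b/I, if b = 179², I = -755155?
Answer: -32041/755155 ≈ -0.042430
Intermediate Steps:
b = 32041
b/I = 32041/(-755155) = 32041*(-1/755155) = -32041/755155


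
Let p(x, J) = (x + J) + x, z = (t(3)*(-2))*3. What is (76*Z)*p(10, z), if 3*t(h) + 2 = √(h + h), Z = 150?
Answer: 273600 - 22800*√6 ≈ 2.1775e+5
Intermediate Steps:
t(h) = -⅔ + √2*√h/3 (t(h) = -⅔ + √(h + h)/3 = -⅔ + √(2*h)/3 = -⅔ + (√2*√h)/3 = -⅔ + √2*√h/3)
z = 4 - 2*√6 (z = ((-⅔ + √2*√3/3)*(-2))*3 = ((-⅔ + √6/3)*(-2))*3 = (4/3 - 2*√6/3)*3 = 4 - 2*√6 ≈ -0.89898)
p(x, J) = J + 2*x (p(x, J) = (J + x) + x = J + 2*x)
(76*Z)*p(10, z) = (76*150)*((4 - 2*√6) + 2*10) = 11400*((4 - 2*√6) + 20) = 11400*(24 - 2*√6) = 273600 - 22800*√6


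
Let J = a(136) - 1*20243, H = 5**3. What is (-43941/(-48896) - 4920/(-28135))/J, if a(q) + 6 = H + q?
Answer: -295369671/5499454186496 ≈ -5.3709e-5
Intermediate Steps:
H = 125
a(q) = 119 + q (a(q) = -6 + (125 + q) = 119 + q)
J = -19988 (J = (119 + 136) - 1*20243 = 255 - 20243 = -19988)
(-43941/(-48896) - 4920/(-28135))/J = (-43941/(-48896) - 4920/(-28135))/(-19988) = (-43941*(-1/48896) - 4920*(-1/28135))*(-1/19988) = (43941/48896 + 984/5627)*(-1/19988) = (295369671/275137792)*(-1/19988) = -295369671/5499454186496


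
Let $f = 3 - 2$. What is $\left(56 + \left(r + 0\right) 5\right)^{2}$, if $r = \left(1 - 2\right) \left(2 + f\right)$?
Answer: $1681$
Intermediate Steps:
$f = 1$ ($f = 3 - 2 = 1$)
$r = -3$ ($r = \left(1 - 2\right) \left(2 + 1\right) = \left(-1\right) 3 = -3$)
$\left(56 + \left(r + 0\right) 5\right)^{2} = \left(56 + \left(-3 + 0\right) 5\right)^{2} = \left(56 - 15\right)^{2} = 41^{2} = 1681$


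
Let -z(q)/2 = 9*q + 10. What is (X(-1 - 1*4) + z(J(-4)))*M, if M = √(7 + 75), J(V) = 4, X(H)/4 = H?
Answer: -112*√82 ≈ -1014.2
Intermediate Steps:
X(H) = 4*H
M = √82 ≈ 9.0554
z(q) = -20 - 18*q (z(q) = -2*(9*q + 10) = -2*(10 + 9*q) = -20 - 18*q)
(X(-1 - 1*4) + z(J(-4)))*M = (4*(-1 - 1*4) + (-20 - 18*4))*√82 = (4*(-1 - 4) + (-20 - 72))*√82 = (4*(-5) - 92)*√82 = (-20 - 92)*√82 = -112*√82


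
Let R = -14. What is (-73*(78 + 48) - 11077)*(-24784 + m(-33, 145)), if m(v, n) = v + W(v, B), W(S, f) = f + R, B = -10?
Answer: 503651275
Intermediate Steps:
W(S, f) = -14 + f (W(S, f) = f - 14 = -14 + f)
m(v, n) = -24 + v (m(v, n) = v + (-14 - 10) = v - 24 = -24 + v)
(-73*(78 + 48) - 11077)*(-24784 + m(-33, 145)) = (-73*(78 + 48) - 11077)*(-24784 + (-24 - 33)) = (-73*126 - 11077)*(-24784 - 57) = (-9198 - 11077)*(-24841) = -20275*(-24841) = 503651275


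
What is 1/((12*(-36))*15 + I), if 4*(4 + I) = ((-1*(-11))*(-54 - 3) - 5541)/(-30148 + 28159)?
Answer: -663/4298378 ≈ -0.00015424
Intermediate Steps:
I = -2138/663 (I = -4 + (((-1*(-11))*(-54 - 3) - 5541)/(-30148 + 28159))/4 = -4 + ((11*(-57) - 5541)/(-1989))/4 = -4 + ((-627 - 5541)*(-1/1989))/4 = -4 + (-6168*(-1/1989))/4 = -4 + (¼)*(2056/663) = -4 + 514/663 = -2138/663 ≈ -3.2247)
1/((12*(-36))*15 + I) = 1/((12*(-36))*15 - 2138/663) = 1/(-432*15 - 2138/663) = 1/(-6480 - 2138/663) = 1/(-4298378/663) = -663/4298378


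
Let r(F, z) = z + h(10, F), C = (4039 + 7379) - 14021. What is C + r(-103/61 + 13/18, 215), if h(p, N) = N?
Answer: -2623085/1098 ≈ -2389.0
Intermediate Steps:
C = -2603 (C = 11418 - 14021 = -2603)
r(F, z) = F + z (r(F, z) = z + F = F + z)
C + r(-103/61 + 13/18, 215) = -2603 + ((-103/61 + 13/18) + 215) = -2603 + (-1061/1098 + 215) = -2603 + 235009/1098 = -2623085/1098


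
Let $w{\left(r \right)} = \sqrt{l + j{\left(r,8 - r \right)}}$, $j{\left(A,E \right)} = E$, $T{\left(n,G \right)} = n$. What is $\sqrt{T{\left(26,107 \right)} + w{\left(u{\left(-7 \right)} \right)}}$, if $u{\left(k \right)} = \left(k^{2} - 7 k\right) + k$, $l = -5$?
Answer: $\sqrt{26 + 2 i \sqrt{22}} \approx 5.1788 + 0.90569 i$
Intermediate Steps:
$u{\left(k \right)} = k^{2} - 6 k$
$w{\left(r \right)} = \sqrt{3 - r}$ ($w{\left(r \right)} = \sqrt{-5 - \left(-8 + r\right)} = \sqrt{3 - r}$)
$\sqrt{T{\left(26,107 \right)} + w{\left(u{\left(-7 \right)} \right)}} = \sqrt{26 + \sqrt{3 - - 7 \left(-6 - 7\right)}} = \sqrt{26 + \sqrt{3 - \left(-7\right) \left(-13\right)}} = \sqrt{26 + \sqrt{3 - 91}} = \sqrt{26 + \sqrt{-88}} = \sqrt{26 + 2 i \sqrt{22}}$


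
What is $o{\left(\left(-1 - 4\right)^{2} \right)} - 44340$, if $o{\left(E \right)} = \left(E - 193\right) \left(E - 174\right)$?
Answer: $-19308$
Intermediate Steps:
$o{\left(E \right)} = \left(-193 + E\right) \left(-174 + E\right)$
$o{\left(\left(-1 - 4\right)^{2} \right)} - 44340 = \left(33582 + \left(\left(-1 - 4\right)^{2}\right)^{2} - 367 \left(-1 - 4\right)^{2}\right) - 44340 = \left(33582 + \left(\left(-5\right)^{2}\right)^{2} - 367 \left(-5\right)^{2}\right) - 44340 = \left(33582 + 25^{2} - 9175\right) - 44340 = \left(33582 + 625 - 9175\right) - 44340 = 25032 - 44340 = -19308$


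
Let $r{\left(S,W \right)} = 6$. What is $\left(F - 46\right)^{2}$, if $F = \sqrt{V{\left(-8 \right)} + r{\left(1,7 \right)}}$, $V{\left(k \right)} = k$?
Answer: $\left(46 - i \sqrt{2}\right)^{2} \approx 2114.0 - 130.11 i$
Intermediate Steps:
$F = i \sqrt{2}$ ($F = \sqrt{-8 + 6} = \sqrt{-2} = i \sqrt{2} \approx 1.4142 i$)
$\left(F - 46\right)^{2} = \left(i \sqrt{2} - 46\right)^{2} = \left(-46 + i \sqrt{2}\right)^{2}$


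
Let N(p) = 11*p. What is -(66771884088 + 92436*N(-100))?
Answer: -66670204488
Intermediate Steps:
-(66771884088 + 92436*N(-100)) = -92436/(1/(11*(-100) + 722358)) = -92436/(1/(-1100 + 722358)) = -92436/(1/721258) = -92436/1/721258 = -92436*721258 = -66670204488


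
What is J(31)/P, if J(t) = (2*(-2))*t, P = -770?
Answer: 62/385 ≈ 0.16104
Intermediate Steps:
J(t) = -4*t
J(31)/P = -4*31/(-770) = -124*(-1/770) = 62/385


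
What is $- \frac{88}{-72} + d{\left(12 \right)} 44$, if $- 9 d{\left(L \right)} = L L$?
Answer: $- \frac{6325}{9} \approx -702.78$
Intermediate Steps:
$d{\left(L \right)} = - \frac{L^{2}}{9}$ ($d{\left(L \right)} = - \frac{L L}{9} = - \frac{L^{2}}{9}$)
$- \frac{88}{-72} + d{\left(12 \right)} 44 = - \frac{88}{-72} + - \frac{12^{2}}{9} \cdot 44 = \left(-88\right) \left(- \frac{1}{72}\right) + \left(- \frac{1}{9}\right) 144 \cdot 44 = \frac{11}{9} - 704 = - \frac{6325}{9}$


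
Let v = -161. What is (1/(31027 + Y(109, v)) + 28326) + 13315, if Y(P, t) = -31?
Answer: 1290704437/30996 ≈ 41641.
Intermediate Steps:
(1/(31027 + Y(109, v)) + 28326) + 13315 = (1/(31027 - 31) + 28326) + 13315 = (1/30996 + 28326) + 13315 = 877992697/30996 + 13315 = 1290704437/30996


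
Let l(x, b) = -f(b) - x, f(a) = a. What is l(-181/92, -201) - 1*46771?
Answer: -4284259/92 ≈ -46568.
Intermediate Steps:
l(x, b) = -b - x
l(-181/92, -201) - 1*46771 = (-1*(-201) - (-181)/92) - 1*46771 = (201 - (-181)/92) - 46771 = (201 - 1*(-181/92)) - 46771 = (201 + 181/92) - 46771 = 18673/92 - 46771 = -4284259/92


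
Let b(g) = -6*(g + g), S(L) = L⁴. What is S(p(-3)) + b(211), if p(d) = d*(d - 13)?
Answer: 5305884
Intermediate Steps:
p(d) = d*(-13 + d)
b(g) = -12*g
S(p(-3)) + b(211) = (-3*(-13 - 3))⁴ - 12*211 = (-3*(-16))⁴ - 2532 = 48⁴ - 2532 = 5308416 - 2532 = 5305884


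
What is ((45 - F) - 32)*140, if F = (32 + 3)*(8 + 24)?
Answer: -154980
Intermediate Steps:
F = 1120 (F = 35*32 = 1120)
((45 - F) - 32)*140 = ((45 - 1*1120) - 32)*140 = ((45 - 1120) - 32)*140 = (-1075 - 32)*140 = -1107*140 = -154980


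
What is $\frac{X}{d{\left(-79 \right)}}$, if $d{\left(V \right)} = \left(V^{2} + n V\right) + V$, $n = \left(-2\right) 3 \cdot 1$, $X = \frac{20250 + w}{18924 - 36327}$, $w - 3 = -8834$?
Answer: $- \frac{11419}{115486308} \approx -9.8877 \cdot 10^{-5}$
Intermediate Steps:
$w = -8831$ ($w = 3 - 8834 = -8831$)
$X = - \frac{11419}{17403}$ ($X = \frac{20250 - 8831}{18924 - 36327} = \frac{11419}{-17403} = 11419 \left(- \frac{1}{17403}\right) = - \frac{11419}{17403} \approx -0.65615$)
$n = -6$ ($n = \left(-6\right) 1 = -6$)
$d{\left(V \right)} = V^{2} - 5 V$ ($d{\left(V \right)} = \left(V^{2} - 6 V\right) + V = V^{2} - 5 V$)
$\frac{X}{d{\left(-79 \right)}} = - \frac{11419}{17403 \left(- 79 \left(-5 - 79\right)\right)} = - \frac{11419}{17403 \left(\left(-79\right) \left(-84\right)\right)} = - \frac{11419}{17403 \cdot 6636} = \left(- \frac{11419}{17403}\right) \frac{1}{6636} = - \frac{11419}{115486308}$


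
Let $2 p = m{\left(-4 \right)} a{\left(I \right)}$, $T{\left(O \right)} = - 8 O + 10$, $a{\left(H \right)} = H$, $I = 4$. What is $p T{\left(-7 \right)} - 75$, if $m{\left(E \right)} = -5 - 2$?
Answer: $-999$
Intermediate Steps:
$m{\left(E \right)} = -7$ ($m{\left(E \right)} = -5 - 2 = -7$)
$T{\left(O \right)} = 10 - 8 O$
$p = -14$ ($p = \frac{\left(-7\right) 4}{2} = \frac{1}{2} \left(-28\right) = -14$)
$p T{\left(-7 \right)} - 75 = - 14 \left(10 - -56\right) - 75 = - 14 \left(10 + 56\right) - 75 = \left(-14\right) 66 - 75 = -924 - 75 = -999$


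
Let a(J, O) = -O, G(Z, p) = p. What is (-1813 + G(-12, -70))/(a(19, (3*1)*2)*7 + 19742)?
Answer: -1883/19700 ≈ -0.095584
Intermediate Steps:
(-1813 + G(-12, -70))/(a(19, (3*1)*2)*7 + 19742) = (-1813 - 70)/(-3*1*2*7 + 19742) = -1883/(-3*2*7 + 19742) = -1883/(-1*6*7 + 19742) = -1883/(-6*7 + 19742) = -1883/(-42 + 19742) = -1883/19700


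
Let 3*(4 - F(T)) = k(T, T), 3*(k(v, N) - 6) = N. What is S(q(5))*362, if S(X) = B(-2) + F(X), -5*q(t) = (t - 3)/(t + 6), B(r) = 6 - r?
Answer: 1792624/495 ≈ 3621.5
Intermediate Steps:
k(v, N) = 6 + N/3
q(t) = -(-3 + t)/(5*(6 + t)) (q(t) = -(t - 3)/(5*(t + 6)) = -(-3 + t)/(5*(6 + t)))
F(T) = 2 - T/9 (F(T) = 4 - (6 + T/3)/3 = 4 + (-2 - T/9) = 2 - T/9)
S(X) = 10 - X/9 (S(X) = (6 - 1*(-2)) + (2 - X/9) = (6 + 2) + (2 - X/9) = 8 + (2 - X/9) = 10 - X/9)
S(q(5))*362 = (10 - (3 - 1*5)/(45*(6 + 5)))*362 = (10 - (3 - 5)/(45*11))*362 = (10 - (-2)/(45*11))*362 = (10 - 1/9*(-2/55))*362 = (10 + 2/495)*362 = (4952/495)*362 = 1792624/495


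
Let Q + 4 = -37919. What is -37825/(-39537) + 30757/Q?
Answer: 72799322/499787217 ≈ 0.14566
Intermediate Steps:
Q = -37923 (Q = -4 - 37919 = -37923)
-37825/(-39537) + 30757/Q = -37825/(-39537) + 30757/(-37923) = -37825*(-1/39537) + 30757*(-1/37923) = 37825/39537 - 30757/37923 = 72799322/499787217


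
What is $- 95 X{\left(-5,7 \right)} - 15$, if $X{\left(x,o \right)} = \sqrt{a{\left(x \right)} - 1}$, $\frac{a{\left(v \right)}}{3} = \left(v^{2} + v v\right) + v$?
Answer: $-15 - 95 \sqrt{134} \approx -1114.7$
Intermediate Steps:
$a{\left(v \right)} = 3 v + 6 v^{2}$ ($a{\left(v \right)} = 3 \left(\left(v^{2} + v v\right) + v\right) = 3 \left(\left(v^{2} + v^{2}\right) + v\right) = 3 \left(2 v^{2} + v\right) = 3 \left(v + 2 v^{2}\right) = 3 v + 6 v^{2}$)
$X{\left(x,o \right)} = \sqrt{-1 + 3 x \left(1 + 2 x\right)}$ ($X{\left(x,o \right)} = \sqrt{3 x \left(1 + 2 x\right) - 1} = \sqrt{-1 + 3 x \left(1 + 2 x\right)}$)
$- 95 X{\left(-5,7 \right)} - 15 = - 95 \sqrt{-1 + 3 \left(-5\right) \left(1 + 2 \left(-5\right)\right)} - 15 = - 95 \sqrt{-1 + 3 \left(-5\right) \left(1 - 10\right)} - 15 = - 95 \sqrt{-1 + 3 \left(-5\right) \left(-9\right)} - 15 = - 95 \sqrt{-1 + 135} - 15 = - 95 \sqrt{134} - 15 = -15 - 95 \sqrt{134}$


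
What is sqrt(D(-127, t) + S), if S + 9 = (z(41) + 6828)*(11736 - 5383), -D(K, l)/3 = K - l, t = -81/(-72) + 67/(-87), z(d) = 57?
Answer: sqrt(588575909638)/116 ≈ 6613.7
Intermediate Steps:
t = 247/696 (t = -81*(-1/72) + 67*(-1/87) = 9/8 - 67/87 = 247/696 ≈ 0.35489)
D(K, l) = -3*K + 3*l (D(K, l) = -3*(K - l) = -3*K + 3*l)
S = 43740396 (S = -9 + (57 + 6828)*(11736 - 5383) = -9 + 6885*6353 = -9 + 43740405 = 43740396)
sqrt(D(-127, t) + S) = sqrt((-3*(-127) + 3*(247/696)) + 43740396) = sqrt((381 + 247/232) + 43740396) = sqrt(88639/232 + 43740396) = sqrt(10147860511/232) = sqrt(588575909638)/116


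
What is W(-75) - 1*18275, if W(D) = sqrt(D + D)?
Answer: -18275 + 5*I*sqrt(6) ≈ -18275.0 + 12.247*I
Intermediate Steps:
W(D) = sqrt(2)*sqrt(D) (W(D) = sqrt(2*D) = sqrt(2)*sqrt(D))
W(-75) - 1*18275 = sqrt(2)*sqrt(-75) - 1*18275 = sqrt(2)*(5*I*sqrt(3)) - 18275 = 5*I*sqrt(6) - 18275 = -18275 + 5*I*sqrt(6)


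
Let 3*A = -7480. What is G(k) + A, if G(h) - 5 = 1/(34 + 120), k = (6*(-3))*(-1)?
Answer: -1149607/462 ≈ -2488.3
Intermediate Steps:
A = -7480/3 (A = (1/3)*(-7480) = -7480/3 ≈ -2493.3)
k = 18 (k = -18*(-1) = 18)
G(h) = 771/154 (G(h) = 5 + 1/(34 + 120) = 5 + 1/154 = 771/154)
G(k) + A = 771/154 - 7480/3 = -1149607/462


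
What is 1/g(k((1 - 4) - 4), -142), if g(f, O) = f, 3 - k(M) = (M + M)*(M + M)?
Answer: -1/193 ≈ -0.0051813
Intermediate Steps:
k(M) = 3 - 4*M² (k(M) = 3 - (M + M)*(M + M) = 3 - 2*M*2*M = 3 - 4*M²)
1/g(k((1 - 4) - 4), -142) = 1/(3 - 4*((1 - 4) - 4)²) = 1/(3 - 4*(-3 - 4)²) = 1/(3 - 4*(-7)²) = 1/(3 - 4*49) = 1/(3 - 196) = 1/(-193) = -1/193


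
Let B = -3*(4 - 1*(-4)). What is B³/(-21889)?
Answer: 13824/21889 ≈ 0.63155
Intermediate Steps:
B = -24 (B = -3*(4 + 4) = -3*8 = -24)
B³/(-21889) = (-24)³/(-21889) = -13824*(-1/21889) = 13824/21889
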